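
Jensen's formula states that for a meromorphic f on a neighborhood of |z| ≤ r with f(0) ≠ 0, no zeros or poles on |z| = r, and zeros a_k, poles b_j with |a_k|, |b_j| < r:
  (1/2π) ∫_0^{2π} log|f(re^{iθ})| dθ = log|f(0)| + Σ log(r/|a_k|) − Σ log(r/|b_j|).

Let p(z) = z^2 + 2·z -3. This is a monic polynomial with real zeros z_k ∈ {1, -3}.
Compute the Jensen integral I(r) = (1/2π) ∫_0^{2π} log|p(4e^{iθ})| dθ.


Zeros: -3, 1; r = 4.
Inside |z| < r: -3, 1. Outside (|z| ≥ r): ∅.
p(0) = -3, so log|p(0)| = log(3) = 1.0986.
Apply Jensen: I(r) = log|p(0)| + Σ_k log(r/|z_k|), summed over zeros inside |z| < r.
  log(r/|z_k|) for z_k = 1: log(4/1) = 1.3863
  log(r/|z_k|) for z_k = -3: log(4/3) = 0.2877
Sum over inside zeros: 1.6740.
I(r) = log|p(0)| + (inside sum) = 1.0986 + 1.6740 = 2.7726.
Closed form (all zeros inside, monic): I(r) = n·log(r) = 2·log(4) = 2.7726. ✓

I(r) ≈ 2.7726.


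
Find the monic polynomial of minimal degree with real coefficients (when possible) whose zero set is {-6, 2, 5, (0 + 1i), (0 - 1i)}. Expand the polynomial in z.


The polynomial is p(z) = ∏_{α ∈ S} (z − α), where S = {-6, 2, 5, (0 + 1i), (0 - 1i)}.
Expanding the product yields: p(z) = z^5 -z^4 -31·z^3 + 59·z^2 -32·z + 60.
Note conjugate pairs combine to real quadratics: (z − (0+1i))(z − (0−1i)) = z² + 1.
The resulting polynomial has degree 5 and real coefficients as required.

p(z) = z^5 -z^4 -31·z^3 + 59·z^2 -32·z + 60.


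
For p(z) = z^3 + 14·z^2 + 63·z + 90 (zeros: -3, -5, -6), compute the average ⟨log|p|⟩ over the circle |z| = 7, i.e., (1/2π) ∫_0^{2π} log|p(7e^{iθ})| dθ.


Zeros: -6, -5, -3; r = 7.
Inside |z| < r: -6, -5, -3. Outside (|z| ≥ r): ∅.
p(0) = 90, so log|p(0)| = log(90) = 4.4998.
Apply Jensen: I(r) = log|p(0)| + Σ_k log(r/|z_k|), summed over zeros inside |z| < r.
  log(r/|z_k|) for z_k = -3: log(7/3) = 0.8473
  log(r/|z_k|) for z_k = -5: log(7/5) = 0.3365
  log(r/|z_k|) for z_k = -6: log(7/6) = 0.1542
Sum over inside zeros: 1.3379.
I(r) = log|p(0)| + (inside sum) = 4.4998 + 1.3379 = 5.8377.
Closed form (all zeros inside, monic): I(r) = n·log(r) = 3·log(7) = 5.8377. ✓

I(r) ≈ 5.8377.


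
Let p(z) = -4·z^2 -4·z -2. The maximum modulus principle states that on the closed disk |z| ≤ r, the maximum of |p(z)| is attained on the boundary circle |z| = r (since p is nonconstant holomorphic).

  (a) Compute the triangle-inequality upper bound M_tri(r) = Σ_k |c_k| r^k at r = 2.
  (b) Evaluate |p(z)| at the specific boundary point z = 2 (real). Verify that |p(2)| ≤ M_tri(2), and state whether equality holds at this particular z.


Coefficients: c_0 = -2, c_1 = -4, c_2 = -4. Radius r = 2.
Part (a). Triangle bound: M_tri(r) = Σ_k |c_k| r^k
  = |-2|·2^0 + |-4|·2^1 + |-4|·2^2
  = 2 + 8 + 16 = 26.
This bounds M(r) := max_{|z|=r} |p(z)| from above; equality holds iff all terms c_k z^k can be made to align in phase at a single z on |z|=r.
Part (b). At z = 2 (real, on the circle |z| = r):
  p(2) = (-2)·2^0 + (-4)·2^1 + (-4)·2^2 = -26.
  |p(2)| = 26.
Since all nonzero coefficients share the same sign, |p(2)| = 26 = M_tri(2); the triangle bound is attained at z = 2, so in fact M(r) = 26.

M_tri(2) = 26; |p(2)| = 26; equality at z=2: yes.


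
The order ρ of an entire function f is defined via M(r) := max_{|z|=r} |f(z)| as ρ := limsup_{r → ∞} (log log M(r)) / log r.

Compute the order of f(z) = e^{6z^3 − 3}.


|e^{6z^3 − 3}| = e^{Re(6·z^3) + -3} ≤ e^{6|z|^3 + -3} = e^{6r^3 + -3} on |z| = r, so ρ ≤ 3. Choosing z on |z|=r so that 6·z^3 is real positive (always possible by picking arg z appropriately) gives |f(z)| = e^{6r^3 + -3}, matching the bound. The additive constant -3 does not affect log log M(r) ~ 3·log r. Hence ρ = 3.
Therefore ρ = 3.

Order ρ = 3.


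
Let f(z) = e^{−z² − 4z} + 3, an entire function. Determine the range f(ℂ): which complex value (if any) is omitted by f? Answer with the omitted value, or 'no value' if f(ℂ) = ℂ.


Little Picard bounds the complement of f(ℂ) to at most one point.
The exponent g(z) = −z² − 4z is a nonconstant polynomial, hence surjective onto ℂ. So e^{g(z)} takes every value in {e^w : w ∈ ℂ} = ℂ ∖ {0}. Adding 3 shifts the range to ℂ ∖ {3}. f omits exactly 3.

Omitted value: 3.


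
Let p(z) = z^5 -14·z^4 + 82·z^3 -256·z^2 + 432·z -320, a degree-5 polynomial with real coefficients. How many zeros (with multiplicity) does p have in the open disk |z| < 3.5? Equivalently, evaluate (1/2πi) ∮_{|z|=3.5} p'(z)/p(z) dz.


The zeros of p are: (2 + 2i), (2 - 2i), 4, (3 + 1i), (3 - 1i).
Their magnitudes are: 2.828, 2.828, 4, 3.162, 3.162.
Zeros with |z| < R = 3.5: (2 + 2i), (2 - 2i), (3 + 1i), (3 - 1i).
Count = 4.
By the argument principle, (1/2πi) ∮_{|z|=R} p'(z)/p(z) dz equals exactly this count.

Number of zeros inside |z| < 3.5: 4.


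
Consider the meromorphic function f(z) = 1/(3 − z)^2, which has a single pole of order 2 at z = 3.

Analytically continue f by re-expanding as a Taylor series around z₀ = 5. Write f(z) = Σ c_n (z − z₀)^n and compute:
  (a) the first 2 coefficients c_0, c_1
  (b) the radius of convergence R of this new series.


Let w = z − z₀, so z = z₀ + w.
Then 3 − z = 3 − (z₀ + w) = (3 − z₀) − w = -2 − w.
f(z) = 1/(-2 − w)^2 = (1/(-2)^2) · (1 − w/(-2))^{−2}.
By the binomial series (1−u)^{−2} = Σ_{n≥0} C(n+1, 1) u^n for |u|<1, with u = w/(-2):
  c_n = C(n+1, 1) / (-2)^(n+2).
  c_0 = 1/(-2)^2 = 1/4.
  c_1 = 2/(-2)^3 = -1/4.
The series is valid for |w/d| < 1, i.e. |z − z₀| < |d|.
Radius of convergence: R = |3 − z₀| = |-2| = 2 (distance from z₀ to the singularity z = 3).

c_0 = 1/4, c_1 = -1/4; R = 2.


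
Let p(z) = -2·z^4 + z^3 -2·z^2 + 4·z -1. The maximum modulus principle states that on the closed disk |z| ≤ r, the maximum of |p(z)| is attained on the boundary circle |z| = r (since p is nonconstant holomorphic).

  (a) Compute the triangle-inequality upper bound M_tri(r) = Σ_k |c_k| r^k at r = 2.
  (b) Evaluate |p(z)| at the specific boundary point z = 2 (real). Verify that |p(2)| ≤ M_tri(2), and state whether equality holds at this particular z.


Coefficients: c_0 = -1, c_1 = 4, c_2 = -2, c_3 = 1, c_4 = -2. Radius r = 2.
Part (a). Triangle bound: M_tri(r) = Σ_k |c_k| r^k
  = |-1|·2^0 + |4|·2^1 + |-2|·2^2 + |1|·2^3 + |-2|·2^4
  = 1 + 8 + 8 + 8 + 32 = 57.
This bounds M(r) := max_{|z|=r} |p(z)| from above; equality holds iff all terms c_k z^k can be made to align in phase at a single z on |z|=r.
Part (b). At z = 2 (real, on the circle |z| = r):
  p(2) = (-1)·2^0 + (4)·2^1 + (-2)·2^2 + (1)·2^3 + (-2)·2^4 = -25.
  |p(2)| = 25.
Check: |p(2)| = 25 ≤ 57 = M_tri(2). ✓ Equality does not hold at z = 2 (the coefficients have mixed signs, so the terms do not all align in phase there).

M_tri(2) = 57; |p(2)| = 25; equality at z=2: no.


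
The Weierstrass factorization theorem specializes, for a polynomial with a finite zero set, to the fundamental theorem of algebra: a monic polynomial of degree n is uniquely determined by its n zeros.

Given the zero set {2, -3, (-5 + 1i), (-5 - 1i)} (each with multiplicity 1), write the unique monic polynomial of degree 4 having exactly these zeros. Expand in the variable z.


The polynomial is p(z) = ∏_{α ∈ S} (z − α), where S = {2, -3, (-5 + 1i), (-5 - 1i)}.
Expanding the product yields: p(z) = z^4 + 11·z^3 + 30·z^2 -34·z -156.
Note conjugate pairs combine to real quadratics: (z − (-5+1i))(z − (-5−1i)) = z² + 10z + 26.
The resulting polynomial has degree 4 and real coefficients as required.

p(z) = z^4 + 11·z^3 + 30·z^2 -34·z -156.


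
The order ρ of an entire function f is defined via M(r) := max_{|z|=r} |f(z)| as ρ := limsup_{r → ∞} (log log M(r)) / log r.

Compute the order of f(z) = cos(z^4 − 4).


Write cos(w) = (e^{iw} ± e^{−iw})/(2 or 2i), so |cos(w)| ≤ e^{|w|}. With w = z^4 − 4, |w| ≤ 1r^4 + 4 on |z|=r, giving M(r) ≤ e^{1r^4 + 4} and ρ ≤ 4. For the lower bound, choose z on |z|=r with 1z^4 purely imaginary of modulus 1r^4; then |cos(z^4 − 4)| grows like e^{1r^4}/2, so ρ ≥ 4. Hence ρ = 4.
Therefore ρ = 4.

Order ρ = 4.


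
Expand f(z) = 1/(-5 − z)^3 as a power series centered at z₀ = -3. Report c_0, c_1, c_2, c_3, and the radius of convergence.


Let w = z − z₀, so z = z₀ + w.
Then -5 − z = -5 − (z₀ + w) = (-5 − z₀) − w = -2 − w.
f(z) = 1/(-2 − w)^3 = (1/(-2)^3) · (1 − w/(-2))^{−3}.
By the binomial series (1−u)^{−3} = Σ_{n≥0} C(n+2, 2) u^n for |u|<1, with u = w/(-2):
  c_n = C(n+2, 2) / (-2)^(n+3).
  c_0 = 1/(-2)^3 = -1/8.
  c_1 = 3/(-2)^4 = 3/16.
  c_2 = 6/(-2)^5 = -3/16.
  c_3 = 10/(-2)^6 = 5/32.
The series is valid for |w/d| < 1, i.e. |z − z₀| < |d|.
Radius of convergence: R = |-5 − z₀| = |-2| = 2 (distance from z₀ to the singularity z = -5).

c_0 = -1/8, c_1 = 3/16, c_2 = -3/16, c_3 = 5/32; R = 2.


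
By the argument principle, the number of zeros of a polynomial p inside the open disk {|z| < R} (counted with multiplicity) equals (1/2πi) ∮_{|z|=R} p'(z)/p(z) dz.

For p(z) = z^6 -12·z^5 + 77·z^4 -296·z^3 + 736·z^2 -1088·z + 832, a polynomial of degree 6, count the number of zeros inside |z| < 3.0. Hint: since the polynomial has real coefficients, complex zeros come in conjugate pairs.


The zeros of p are: (2 + 2i), (2 - 2i), (2 + 3i), (2 - 3i), (2 + 2i), (2 - 2i).
Their magnitudes are: 2.828, 2.828, 3.606, 3.606, 2.828, 2.828.
Zeros with |z| < R = 3.0: (2 + 2i), (2 - 2i), (2 + 2i), (2 - 2i).
Count = 4.
By the argument principle, (1/2πi) ∮_{|z|=R} p'(z)/p(z) dz equals exactly this count.

Number of zeros inside |z| < 3.0: 4.


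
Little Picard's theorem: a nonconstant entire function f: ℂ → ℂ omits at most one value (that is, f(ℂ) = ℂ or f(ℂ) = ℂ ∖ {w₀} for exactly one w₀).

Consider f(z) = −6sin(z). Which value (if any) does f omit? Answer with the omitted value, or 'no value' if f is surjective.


Little Picard bounds the complement of f(ℂ) to at most one point.
sin is entire and surjective onto ℂ: for every w ∈ ℂ, sin(ζ) = w has a solution ζ ∈ ℂ (e.g., via the complex inverse arcsin). With ζ = z this gives z = ζ/(1). Then -6·sin(z) takes every value in -6·ℂ = ℂ, and adding 0 is a bijection of ℂ. So f is surjective and omits no value. (Note: only on the real line is sin bounded by [−1, 1].)

Omitted value: no value.


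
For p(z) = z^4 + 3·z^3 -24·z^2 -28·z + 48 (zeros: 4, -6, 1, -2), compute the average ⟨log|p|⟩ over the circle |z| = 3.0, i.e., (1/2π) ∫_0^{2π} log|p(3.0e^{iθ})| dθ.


Zeros: -6, -2, 1, 4; r = 3.0.
Inside |z| < r: -2, 1. Outside (|z| ≥ r): -6, 4.
p(0) = 48, so log|p(0)| = log(48) = 3.8712.
Apply Jensen: I(r) = log|p(0)| + Σ_k log(r/|z_k|), summed over zeros inside |z| < r.
  log(r/|z_k|) for z_k = 1: log(3.0/1) = 1.0986
  log(r/|z_k|) for z_k = -2: log(3.0/2) = 0.4055
  Outside zeros (-6, 4) contribute nothing to the Jensen sum.
Sum over inside zeros: 1.5041.
I(r) = log|p(0)| + (inside sum) = 3.8712 + 1.5041 = 5.3753.
Note: since some zeros are outside |z| ≤ r, the simplified n·log(r) form does NOT apply — only the inside zeros contribute.

I(r) ≈ 5.3753.


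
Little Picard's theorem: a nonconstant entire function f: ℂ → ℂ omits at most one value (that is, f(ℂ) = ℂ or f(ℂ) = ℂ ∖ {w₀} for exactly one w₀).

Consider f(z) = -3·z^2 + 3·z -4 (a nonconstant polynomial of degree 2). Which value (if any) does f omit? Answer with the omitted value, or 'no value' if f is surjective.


Little Picard bounds the complement of f(ℂ) to at most one point.
For every w ∈ ℂ, the equation p(z) − w = 0 is a nonconstant polynomial in z and hence has at least one root by the fundamental theorem of algebra. So p is surjective onto ℂ, omitting no value.

Omitted value: no value.


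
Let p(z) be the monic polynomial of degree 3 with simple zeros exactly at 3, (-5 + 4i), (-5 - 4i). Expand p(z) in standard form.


The polynomial is p(z) = ∏_{α ∈ S} (z − α), where S = {3, (-5 + 4i), (-5 - 4i)}.
Expanding the product yields: p(z) = z^3 + 7·z^2 + 11·z -123.
Note conjugate pairs combine to real quadratics: (z − (-5+4i))(z − (-5−4i)) = z² + 10z + 41.
The resulting polynomial has degree 3 and real coefficients as required.

p(z) = z^3 + 7·z^2 + 11·z -123.


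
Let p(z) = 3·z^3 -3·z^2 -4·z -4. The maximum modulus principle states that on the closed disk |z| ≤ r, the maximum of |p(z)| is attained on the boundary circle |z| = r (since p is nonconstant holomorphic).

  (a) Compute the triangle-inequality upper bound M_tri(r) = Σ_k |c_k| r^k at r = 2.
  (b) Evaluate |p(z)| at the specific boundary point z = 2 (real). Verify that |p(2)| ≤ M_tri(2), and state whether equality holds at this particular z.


Coefficients: c_0 = -4, c_1 = -4, c_2 = -3, c_3 = 3. Radius r = 2.
Part (a). Triangle bound: M_tri(r) = Σ_k |c_k| r^k
  = |-4|·2^0 + |-4|·2^1 + |-3|·2^2 + |3|·2^3
  = 4 + 8 + 12 + 24 = 48.
This bounds M(r) := max_{|z|=r} |p(z)| from above; equality holds iff all terms c_k z^k can be made to align in phase at a single z on |z|=r.
Part (b). At z = 2 (real, on the circle |z| = r):
  p(2) = (-4)·2^0 + (-4)·2^1 + (-3)·2^2 + (3)·2^3 = 0.
  |p(2)| = 0.
Check: |p(2)| = 0 ≤ 48 = M_tri(2). ✓ Equality does not hold at z = 2 (the coefficients have mixed signs, so the terms do not all align in phase there).

M_tri(2) = 48; |p(2)| = 0; equality at z=2: no.


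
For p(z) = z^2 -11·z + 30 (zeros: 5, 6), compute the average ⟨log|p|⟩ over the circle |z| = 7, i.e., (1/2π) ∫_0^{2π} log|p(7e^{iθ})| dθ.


Zeros: 5, 6; r = 7.
Inside |z| < r: 5, 6. Outside (|z| ≥ r): ∅.
p(0) = 30, so log|p(0)| = log(30) = 3.4012.
Apply Jensen: I(r) = log|p(0)| + Σ_k log(r/|z_k|), summed over zeros inside |z| < r.
  log(r/|z_k|) for z_k = 5: log(7/5) = 0.3365
  log(r/|z_k|) for z_k = 6: log(7/6) = 0.1542
Sum over inside zeros: 0.4906.
I(r) = log|p(0)| + (inside sum) = 3.4012 + 0.4906 = 3.8918.
Closed form (all zeros inside, monic): I(r) = n·log(r) = 2·log(7) = 3.8918. ✓

I(r) ≈ 3.8918.


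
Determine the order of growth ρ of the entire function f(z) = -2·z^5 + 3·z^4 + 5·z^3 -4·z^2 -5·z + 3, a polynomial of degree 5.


|f(z)| ≤ Σ|c_k|·r^k = O(r^5) as r → ∞. Polynomial growth is O(e^{r^ε}) for every ε > 0 (since r^5/e^{r^ε} → 0), so ρ ≤ ε for all ε > 0, i.e. ρ = 0. Every nonconstant polynomial has order 0.
Therefore ρ = 0.

Order ρ = 0.


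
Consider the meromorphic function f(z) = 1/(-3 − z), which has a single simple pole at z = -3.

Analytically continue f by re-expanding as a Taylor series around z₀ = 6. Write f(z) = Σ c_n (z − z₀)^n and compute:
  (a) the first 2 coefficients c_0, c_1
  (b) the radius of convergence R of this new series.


Let w = z − z₀, so z = z₀ + w.
Then -3 − z = -3 − (z₀ + w) = (-3 − z₀) − w = -9 − w.
f(z) = 1/(-9 − w) = (1/(-9)) · 1/(1 − w/(-9)) = Σ_{n≥0} w^n / (-9)^(n+1).
So c_n = 1/(-9)^(n+1):
  c_0 = 1/(-9)^1 = -1/9.
  c_1 = 1/(-9)^2 = 1/81.
The series is valid for |w/d| < 1, i.e. |z − z₀| < |d|.
Radius of convergence: R = |-3 − z₀| = |-9| = 9 (distance from z₀ to the singularity z = -3).

c_0 = -1/9, c_1 = 1/81; R = 9.


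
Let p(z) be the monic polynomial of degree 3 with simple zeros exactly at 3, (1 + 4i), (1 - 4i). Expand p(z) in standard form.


The polynomial is p(z) = ∏_{α ∈ S} (z − α), where S = {3, (1 + 4i), (1 - 4i)}.
Expanding the product yields: p(z) = z^3 -5·z^2 + 23·z -51.
Note conjugate pairs combine to real quadratics: (z − (1+4i))(z − (1−4i)) = z² − 2z + 17.
The resulting polynomial has degree 3 and real coefficients as required.

p(z) = z^3 -5·z^2 + 23·z -51.


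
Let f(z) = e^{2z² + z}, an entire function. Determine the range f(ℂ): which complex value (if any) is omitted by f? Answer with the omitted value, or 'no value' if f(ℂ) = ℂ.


Little Picard bounds the complement of f(ℂ) to at most one point.
The exponent g(z) = 2z² + z is a nonconstant polynomial, hence surjective onto ℂ. So e^{g(z)} takes every value in {e^w : w ∈ ℂ} = ℂ ∖ {0}. Adding 0 shifts the range to ℂ ∖ {0}. f omits exactly 0.

Omitted value: 0.


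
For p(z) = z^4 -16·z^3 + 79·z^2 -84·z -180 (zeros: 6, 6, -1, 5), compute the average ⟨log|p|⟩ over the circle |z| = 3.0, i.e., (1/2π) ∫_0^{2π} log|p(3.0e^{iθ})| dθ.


Zeros: -1, 5, 6, 6; r = 3.0.
Inside |z| < r: -1. Outside (|z| ≥ r): 5, 6, 6.
p(0) = -180, so log|p(0)| = log(180) = 5.1930.
Apply Jensen: I(r) = log|p(0)| + Σ_k log(r/|z_k|), summed over zeros inside |z| < r.
  log(r/|z_k|) for z_k = -1: log(3.0/1) = 1.0986
  Outside zeros (5, 6, 6) contribute nothing to the Jensen sum.
Sum over inside zeros: 1.0986.
I(r) = log|p(0)| + (inside sum) = 5.1930 + 1.0986 = 6.2916.
Note: since some zeros are outside |z| ≤ r, the simplified n·log(r) form does NOT apply — only the inside zeros contribute.

I(r) ≈ 6.2916.


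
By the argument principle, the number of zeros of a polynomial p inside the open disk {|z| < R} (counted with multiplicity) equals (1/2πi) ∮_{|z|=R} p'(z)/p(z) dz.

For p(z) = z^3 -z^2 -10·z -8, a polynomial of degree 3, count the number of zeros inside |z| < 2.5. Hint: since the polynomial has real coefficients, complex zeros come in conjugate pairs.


The zeros of p are: -1, -2, 4.
Their magnitudes are: 1, 2, 4.
Zeros with |z| < R = 2.5: -1, -2.
Count = 2.
By the argument principle, (1/2πi) ∮_{|z|=R} p'(z)/p(z) dz equals exactly this count.

Number of zeros inside |z| < 2.5: 2.


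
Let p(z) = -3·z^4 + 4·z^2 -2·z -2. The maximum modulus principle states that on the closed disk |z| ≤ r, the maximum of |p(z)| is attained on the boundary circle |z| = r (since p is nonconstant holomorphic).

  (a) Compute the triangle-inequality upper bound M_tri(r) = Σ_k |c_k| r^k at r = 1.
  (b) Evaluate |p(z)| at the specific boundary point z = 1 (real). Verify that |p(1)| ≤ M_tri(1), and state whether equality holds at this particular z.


Coefficients: c_0 = -2, c_1 = -2, c_2 = 4, c_3 = 0, c_4 = -3. Radius r = 1.
Part (a). Triangle bound: M_tri(r) = Σ_k |c_k| r^k
  = |-2|·1^0 + |-2|·1^1 + |4|·1^2 + |0|·1^3 + |-3|·1^4
  = 2 + 2 + 4 + 0 + 3 = 11.
This bounds M(r) := max_{|z|=r} |p(z)| from above; equality holds iff all terms c_k z^k can be made to align in phase at a single z on |z|=r.
Part (b). At z = 1 (real, on the circle |z| = r):
  p(1) = (-2)·1^0 + (-2)·1^1 + (4)·1^2 + (0)·1^3 + (-3)·1^4 = -3.
  |p(1)| = 3.
Check: |p(1)| = 3 ≤ 11 = M_tri(1). ✓ Equality does not hold at z = 1 (the coefficients have mixed signs, so the terms do not all align in phase there).

M_tri(1) = 11; |p(1)| = 3; equality at z=1: no.


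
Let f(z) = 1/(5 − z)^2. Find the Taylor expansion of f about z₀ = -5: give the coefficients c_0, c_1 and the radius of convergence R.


Let w = z − z₀, so z = z₀ + w.
Then 5 − z = 5 − (z₀ + w) = (5 − z₀) − w = 10 − w.
f(z) = 1/(10 − w)^2 = (1/(10)^2) · (1 − w/(10))^{−2}.
By the binomial series (1−u)^{−2} = Σ_{n≥0} C(n+1, 1) u^n for |u|<1, with u = w/(10):
  c_n = C(n+1, 1) / (10)^(n+2).
  c_0 = 1/(10)^2 = 1/100.
  c_1 = 2/(10)^3 = 1/500.
The series is valid for |w/d| < 1, i.e. |z − z₀| < |d|.
Radius of convergence: R = |5 − z₀| = |10| = 10 (distance from z₀ to the singularity z = 5).

c_0 = 1/100, c_1 = 1/500; R = 10.


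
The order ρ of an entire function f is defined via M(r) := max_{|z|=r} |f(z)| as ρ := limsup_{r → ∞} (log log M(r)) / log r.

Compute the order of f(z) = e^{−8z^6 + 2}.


|e^{−8z^6 + 2}| = e^{Re(-8·z^6) + 2} ≤ e^{8|z|^6 + 2} = e^{8r^6 + 2} on |z| = r, so ρ ≤ 6. Choosing z on |z|=r so that -8·z^6 is real positive (always possible by picking arg z appropriately) gives |f(z)| = e^{8r^6 + 2}, matching the bound. The additive constant 2 does not affect log log M(r) ~ 6·log r. Hence ρ = 6.
Therefore ρ = 6.

Order ρ = 6.


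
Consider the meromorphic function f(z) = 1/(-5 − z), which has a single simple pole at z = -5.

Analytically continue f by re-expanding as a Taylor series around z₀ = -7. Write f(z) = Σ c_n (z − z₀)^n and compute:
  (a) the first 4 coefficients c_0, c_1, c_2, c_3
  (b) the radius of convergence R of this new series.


Let w = z − z₀, so z = z₀ + w.
Then -5 − z = -5 − (z₀ + w) = (-5 − z₀) − w = 2 − w.
f(z) = 1/(2 − w) = (1/(2)) · 1/(1 − w/(2)) = Σ_{n≥0} w^n / (2)^(n+1).
So c_n = 1/(2)^(n+1):
  c_0 = 1/(2)^1 = 1/2.
  c_1 = 1/(2)^2 = 1/4.
  c_2 = 1/(2)^3 = 1/8.
  c_3 = 1/(2)^4 = 1/16.
The series is valid for |w/d| < 1, i.e. |z − z₀| < |d|.
Radius of convergence: R = |-5 − z₀| = |2| = 2 (distance from z₀ to the singularity z = -5).

c_0 = 1/2, c_1 = 1/4, c_2 = 1/8, c_3 = 1/16; R = 2.


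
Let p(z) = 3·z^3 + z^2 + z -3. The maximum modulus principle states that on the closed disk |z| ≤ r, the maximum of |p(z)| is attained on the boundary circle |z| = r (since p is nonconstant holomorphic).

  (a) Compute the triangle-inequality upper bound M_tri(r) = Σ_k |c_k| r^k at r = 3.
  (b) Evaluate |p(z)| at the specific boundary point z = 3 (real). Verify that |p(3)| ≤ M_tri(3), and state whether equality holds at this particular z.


Coefficients: c_0 = -3, c_1 = 1, c_2 = 1, c_3 = 3. Radius r = 3.
Part (a). Triangle bound: M_tri(r) = Σ_k |c_k| r^k
  = |-3|·3^0 + |1|·3^1 + |1|·3^2 + |3|·3^3
  = 3 + 3 + 9 + 81 = 96.
This bounds M(r) := max_{|z|=r} |p(z)| from above; equality holds iff all terms c_k z^k can be made to align in phase at a single z on |z|=r.
Part (b). At z = 3 (real, on the circle |z| = r):
  p(3) = (-3)·3^0 + (1)·3^1 + (1)·3^2 + (3)·3^3 = 90.
  |p(3)| = 90.
Check: |p(3)| = 90 ≤ 96 = M_tri(3). ✓ Equality does not hold at z = 3 (the coefficients have mixed signs, so the terms do not all align in phase there).

M_tri(3) = 96; |p(3)| = 90; equality at z=3: no.


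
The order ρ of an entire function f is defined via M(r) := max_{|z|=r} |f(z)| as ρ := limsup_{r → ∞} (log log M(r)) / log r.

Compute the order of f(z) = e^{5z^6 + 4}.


|e^{5z^6 + 4}| = e^{Re(5·z^6) + 4} ≤ e^{5|z|^6 + 4} = e^{5r^6 + 4} on |z| = r, so ρ ≤ 6. Choosing z on |z|=r so that 5·z^6 is real positive (always possible by picking arg z appropriately) gives |f(z)| = e^{5r^6 + 4}, matching the bound. The additive constant 4 does not affect log log M(r) ~ 6·log r. Hence ρ = 6.
Therefore ρ = 6.

Order ρ = 6.


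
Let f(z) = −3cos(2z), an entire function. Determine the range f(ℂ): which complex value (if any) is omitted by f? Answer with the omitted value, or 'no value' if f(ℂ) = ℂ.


Little Picard bounds the complement of f(ℂ) to at most one point.
cos is entire and surjective onto ℂ: for every w ∈ ℂ, cos(ζ) = w has a solution ζ ∈ ℂ (e.g., via the complex inverse arccos). With ζ = 2z this gives z = ζ/(2). Then -3·cos(2z) takes every value in -3·ℂ = ℂ, and adding 0 is a bijection of ℂ. So f is surjective and omits no value. (Note: only on the real line is cos bounded by [−1, 1].)

Omitted value: no value.


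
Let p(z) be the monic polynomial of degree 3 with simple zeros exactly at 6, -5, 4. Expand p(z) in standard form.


The polynomial is p(z) = ∏_{α ∈ S} (z − α), where S = {6, -5, 4}.
Expanding the product yields: p(z) = z^3 -5·z^2 -26·z + 120.
The resulting polynomial has degree 3 and real coefficients as required.

p(z) = z^3 -5·z^2 -26·z + 120.


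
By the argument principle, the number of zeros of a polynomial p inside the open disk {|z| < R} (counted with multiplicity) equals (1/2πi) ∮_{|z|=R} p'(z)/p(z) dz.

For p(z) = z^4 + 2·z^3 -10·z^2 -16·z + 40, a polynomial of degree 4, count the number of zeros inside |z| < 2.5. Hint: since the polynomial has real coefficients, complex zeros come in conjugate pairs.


The zeros of p are: 2, (-3 + 1i), (-3 - 1i), 2.
Their magnitudes are: 2, 3.162, 3.162, 2.
Zeros with |z| < R = 2.5: 2, 2.
Count = 2.
By the argument principle, (1/2πi) ∮_{|z|=R} p'(z)/p(z) dz equals exactly this count.

Number of zeros inside |z| < 2.5: 2.


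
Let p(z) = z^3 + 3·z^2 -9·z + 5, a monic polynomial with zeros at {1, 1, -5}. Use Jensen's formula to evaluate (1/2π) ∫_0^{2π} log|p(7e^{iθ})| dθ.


Zeros: -5, 1, 1; r = 7.
Inside |z| < r: -5, 1, 1. Outside (|z| ≥ r): ∅.
p(0) = 5, so log|p(0)| = log(5) = 1.6094.
Apply Jensen: I(r) = log|p(0)| + Σ_k log(r/|z_k|), summed over zeros inside |z| < r.
  log(r/|z_k|) for z_k = 1: log(7/1) = 1.9459
  log(r/|z_k|) for z_k = 1: log(7/1) = 1.9459
  log(r/|z_k|) for z_k = -5: log(7/5) = 0.3365
Sum over inside zeros: 4.2283.
I(r) = log|p(0)| + (inside sum) = 1.6094 + 4.2283 = 5.8377.
Closed form (all zeros inside, monic): I(r) = n·log(r) = 3·log(7) = 5.8377. ✓

I(r) ≈ 5.8377.


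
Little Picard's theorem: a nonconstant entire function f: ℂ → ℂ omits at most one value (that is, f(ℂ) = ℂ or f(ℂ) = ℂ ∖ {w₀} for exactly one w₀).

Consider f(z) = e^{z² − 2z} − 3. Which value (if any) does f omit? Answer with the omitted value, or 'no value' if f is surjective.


Little Picard bounds the complement of f(ℂ) to at most one point.
The exponent g(z) = z² − 2z is a nonconstant polynomial, hence surjective onto ℂ. So e^{g(z)} takes every value in {e^w : w ∈ ℂ} = ℂ ∖ {0}. Adding -3 shifts the range to ℂ ∖ {-3}. f omits exactly -3.

Omitted value: -3.


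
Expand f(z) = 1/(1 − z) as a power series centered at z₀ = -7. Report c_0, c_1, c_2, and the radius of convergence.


Let w = z − z₀, so z = z₀ + w.
Then 1 − z = 1 − (z₀ + w) = (1 − z₀) − w = 8 − w.
f(z) = 1/(8 − w) = (1/(8)) · 1/(1 − w/(8)) = Σ_{n≥0} w^n / (8)^(n+1).
So c_n = 1/(8)^(n+1):
  c_0 = 1/(8)^1 = 1/8.
  c_1 = 1/(8)^2 = 1/64.
  c_2 = 1/(8)^3 = 1/512.
The series is valid for |w/d| < 1, i.e. |z − z₀| < |d|.
Radius of convergence: R = |1 − z₀| = |8| = 8 (distance from z₀ to the singularity z = 1).

c_0 = 1/8, c_1 = 1/64, c_2 = 1/512; R = 8.


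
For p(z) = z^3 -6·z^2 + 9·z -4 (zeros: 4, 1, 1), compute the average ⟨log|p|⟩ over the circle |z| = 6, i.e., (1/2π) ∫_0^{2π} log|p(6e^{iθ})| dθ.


Zeros: 1, 1, 4; r = 6.
Inside |z| < r: 1, 1, 4. Outside (|z| ≥ r): ∅.
p(0) = -4, so log|p(0)| = log(4) = 1.3863.
Apply Jensen: I(r) = log|p(0)| + Σ_k log(r/|z_k|), summed over zeros inside |z| < r.
  log(r/|z_k|) for z_k = 4: log(6/4) = 0.4055
  log(r/|z_k|) for z_k = 1: log(6/1) = 1.7918
  log(r/|z_k|) for z_k = 1: log(6/1) = 1.7918
Sum over inside zeros: 3.9890.
I(r) = log|p(0)| + (inside sum) = 1.3863 + 3.9890 = 5.3753.
Closed form (all zeros inside, monic): I(r) = n·log(r) = 3·log(6) = 5.3753. ✓

I(r) ≈ 5.3753.


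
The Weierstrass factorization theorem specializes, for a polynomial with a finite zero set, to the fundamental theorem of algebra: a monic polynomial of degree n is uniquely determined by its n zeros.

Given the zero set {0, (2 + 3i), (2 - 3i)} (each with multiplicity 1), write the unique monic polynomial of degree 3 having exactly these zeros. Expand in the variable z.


The polynomial is p(z) = ∏_{α ∈ S} (z − α), where S = {0, (2 + 3i), (2 - 3i)}.
Expanding the product yields: p(z) = z^3 -4·z^2 + 13·z.
Note conjugate pairs combine to real quadratics: (z − (2+3i))(z − (2−3i)) = z² − 4z + 13.
The resulting polynomial has degree 3 and real coefficients as required.

p(z) = z^3 -4·z^2 + 13·z.


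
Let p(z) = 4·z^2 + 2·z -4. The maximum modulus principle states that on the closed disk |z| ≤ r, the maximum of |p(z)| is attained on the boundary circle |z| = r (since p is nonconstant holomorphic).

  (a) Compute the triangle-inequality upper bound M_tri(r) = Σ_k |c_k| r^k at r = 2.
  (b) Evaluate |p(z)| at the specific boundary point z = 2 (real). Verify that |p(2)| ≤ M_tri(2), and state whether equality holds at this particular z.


Coefficients: c_0 = -4, c_1 = 2, c_2 = 4. Radius r = 2.
Part (a). Triangle bound: M_tri(r) = Σ_k |c_k| r^k
  = |-4|·2^0 + |2|·2^1 + |4|·2^2
  = 4 + 4 + 16 = 24.
This bounds M(r) := max_{|z|=r} |p(z)| from above; equality holds iff all terms c_k z^k can be made to align in phase at a single z on |z|=r.
Part (b). At z = 2 (real, on the circle |z| = r):
  p(2) = (-4)·2^0 + (2)·2^1 + (4)·2^2 = 16.
  |p(2)| = 16.
Check: |p(2)| = 16 ≤ 24 = M_tri(2). ✓ Equality does not hold at z = 2 (the coefficients have mixed signs, so the terms do not all align in phase there).

M_tri(2) = 24; |p(2)| = 16; equality at z=2: no.


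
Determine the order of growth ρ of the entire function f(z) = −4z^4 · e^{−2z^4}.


M(r) = max_{|z|=r} |-4|·|z|^4·|e^{−2z^4}| = 4·r^4 · e^{2r^4} (the factors attain their maxima compatibly on |z|=r). Then log M(r) = log 4 + 4·log r + 2r^4, dominated by the last term, so log log M(r) ~ 4·log r. The polynomial factor -4z^4 contributes only a log r term and does not affect the order. ρ = 4.
Therefore ρ = 4.

Order ρ = 4.


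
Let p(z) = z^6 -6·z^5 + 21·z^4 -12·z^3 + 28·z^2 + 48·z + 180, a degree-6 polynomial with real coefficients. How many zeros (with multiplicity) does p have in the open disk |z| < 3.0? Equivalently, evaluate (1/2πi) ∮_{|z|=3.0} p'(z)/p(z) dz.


The zeros of p are: (1 + 2i), (1 - 2i), (3 + 3i), (3 - 3i), (-1 + 1i), (-1 - 1i).
Their magnitudes are: 2.236, 2.236, 4.243, 4.243, 1.414, 1.414.
Zeros with |z| < R = 3.0: (1 + 2i), (1 - 2i), (-1 + 1i), (-1 - 1i).
Count = 4.
By the argument principle, (1/2πi) ∮_{|z|=R} p'(z)/p(z) dz equals exactly this count.

Number of zeros inside |z| < 3.0: 4.


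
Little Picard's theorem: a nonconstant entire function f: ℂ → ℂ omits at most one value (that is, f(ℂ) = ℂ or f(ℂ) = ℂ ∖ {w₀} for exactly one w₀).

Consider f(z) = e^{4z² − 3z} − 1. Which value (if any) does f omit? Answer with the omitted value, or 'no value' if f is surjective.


Little Picard bounds the complement of f(ℂ) to at most one point.
The exponent g(z) = 4z² − 3z is a nonconstant polynomial, hence surjective onto ℂ. So e^{g(z)} takes every value in {e^w : w ∈ ℂ} = ℂ ∖ {0}. Adding -1 shifts the range to ℂ ∖ {-1}. f omits exactly -1.

Omitted value: -1.


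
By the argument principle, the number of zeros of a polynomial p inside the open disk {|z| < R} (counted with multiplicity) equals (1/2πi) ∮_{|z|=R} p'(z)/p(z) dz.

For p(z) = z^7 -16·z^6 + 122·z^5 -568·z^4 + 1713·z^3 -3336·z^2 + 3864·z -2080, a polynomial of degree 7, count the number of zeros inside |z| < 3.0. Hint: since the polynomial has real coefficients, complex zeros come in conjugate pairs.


The zeros of p are: (2 + 1i), (2 - 1i), 4, (2 + 3i), (2 - 3i), (2 + 2i), (2 - 2i).
Their magnitudes are: 2.236, 2.236, 4, 3.606, 3.606, 2.828, 2.828.
Zeros with |z| < R = 3.0: (2 + 1i), (2 - 1i), (2 + 2i), (2 - 2i).
Count = 4.
By the argument principle, (1/2πi) ∮_{|z|=R} p'(z)/p(z) dz equals exactly this count.

Number of zeros inside |z| < 3.0: 4.


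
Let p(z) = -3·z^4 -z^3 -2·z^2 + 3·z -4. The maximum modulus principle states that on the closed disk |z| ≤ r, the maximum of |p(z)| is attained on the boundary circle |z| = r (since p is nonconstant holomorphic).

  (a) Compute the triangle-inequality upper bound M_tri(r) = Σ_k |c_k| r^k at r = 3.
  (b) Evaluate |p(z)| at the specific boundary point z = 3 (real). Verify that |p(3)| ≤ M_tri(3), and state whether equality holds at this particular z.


Coefficients: c_0 = -4, c_1 = 3, c_2 = -2, c_3 = -1, c_4 = -3. Radius r = 3.
Part (a). Triangle bound: M_tri(r) = Σ_k |c_k| r^k
  = |-4|·3^0 + |3|·3^1 + |-2|·3^2 + |-1|·3^3 + |-3|·3^4
  = 4 + 9 + 18 + 27 + 243 = 301.
This bounds M(r) := max_{|z|=r} |p(z)| from above; equality holds iff all terms c_k z^k can be made to align in phase at a single z on |z|=r.
Part (b). At z = 3 (real, on the circle |z| = r):
  p(3) = (-4)·3^0 + (3)·3^1 + (-2)·3^2 + (-1)·3^3 + (-3)·3^4 = -283.
  |p(3)| = 283.
Check: |p(3)| = 283 ≤ 301 = M_tri(3). ✓ Equality does not hold at z = 3 (the coefficients have mixed signs, so the terms do not all align in phase there).

M_tri(3) = 301; |p(3)| = 283; equality at z=3: no.


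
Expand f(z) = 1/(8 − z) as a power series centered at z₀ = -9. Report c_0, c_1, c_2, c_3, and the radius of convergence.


Let w = z − z₀, so z = z₀ + w.
Then 8 − z = 8 − (z₀ + w) = (8 − z₀) − w = 17 − w.
f(z) = 1/(17 − w) = (1/(17)) · 1/(1 − w/(17)) = Σ_{n≥0} w^n / (17)^(n+1).
So c_n = 1/(17)^(n+1):
  c_0 = 1/(17)^1 = 1/17.
  c_1 = 1/(17)^2 = 1/289.
  c_2 = 1/(17)^3 = 1/4913.
  c_3 = 1/(17)^4 = 1/83521.
The series is valid for |w/d| < 1, i.e. |z − z₀| < |d|.
Radius of convergence: R = |8 − z₀| = |17| = 17 (distance from z₀ to the singularity z = 8).

c_0 = 1/17, c_1 = 1/289, c_2 = 1/4913, c_3 = 1/83521; R = 17.


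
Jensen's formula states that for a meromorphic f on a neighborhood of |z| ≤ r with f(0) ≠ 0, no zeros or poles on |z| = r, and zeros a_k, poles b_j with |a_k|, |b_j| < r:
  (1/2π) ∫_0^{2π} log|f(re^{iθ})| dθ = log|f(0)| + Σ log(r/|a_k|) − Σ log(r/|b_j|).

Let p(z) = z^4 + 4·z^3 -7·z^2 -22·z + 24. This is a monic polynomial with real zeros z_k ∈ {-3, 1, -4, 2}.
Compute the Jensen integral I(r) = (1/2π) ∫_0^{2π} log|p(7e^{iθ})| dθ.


Zeros: -4, -3, 1, 2; r = 7.
Inside |z| < r: -4, -3, 1, 2. Outside (|z| ≥ r): ∅.
p(0) = 24, so log|p(0)| = log(24) = 3.1781.
Apply Jensen: I(r) = log|p(0)| + Σ_k log(r/|z_k|), summed over zeros inside |z| < r.
  log(r/|z_k|) for z_k = -3: log(7/3) = 0.8473
  log(r/|z_k|) for z_k = 1: log(7/1) = 1.9459
  log(r/|z_k|) for z_k = -4: log(7/4) = 0.5596
  log(r/|z_k|) for z_k = 2: log(7/2) = 1.2528
Sum over inside zeros: 4.6056.
I(r) = log|p(0)| + (inside sum) = 3.1781 + 4.6056 = 7.7836.
Closed form (all zeros inside, monic): I(r) = n·log(r) = 4·log(7) = 7.7836. ✓

I(r) ≈ 7.7836.


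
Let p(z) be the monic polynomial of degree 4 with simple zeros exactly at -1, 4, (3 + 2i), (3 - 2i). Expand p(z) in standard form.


The polynomial is p(z) = ∏_{α ∈ S} (z − α), where S = {-1, 4, (3 + 2i), (3 - 2i)}.
Expanding the product yields: p(z) = z^4 -9·z^3 + 27·z^2 -15·z -52.
Note conjugate pairs combine to real quadratics: (z − (3+2i))(z − (3−2i)) = z² − 6z + 13.
The resulting polynomial has degree 4 and real coefficients as required.

p(z) = z^4 -9·z^3 + 27·z^2 -15·z -52.


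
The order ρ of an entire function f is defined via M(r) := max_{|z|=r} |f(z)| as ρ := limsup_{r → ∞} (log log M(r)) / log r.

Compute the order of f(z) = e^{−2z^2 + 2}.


|e^{−2z^2 + 2}| = e^{Re(-2·z^2) + 2} ≤ e^{2|z|^2 + 2} = e^{2r^2 + 2} on |z| = r, so ρ ≤ 2. Choosing z on |z|=r so that -2·z^2 is real positive (always possible by picking arg z appropriately) gives |f(z)| = e^{2r^2 + 2}, matching the bound. The additive constant 2 does not affect log log M(r) ~ 2·log r. Hence ρ = 2.
Therefore ρ = 2.

Order ρ = 2.


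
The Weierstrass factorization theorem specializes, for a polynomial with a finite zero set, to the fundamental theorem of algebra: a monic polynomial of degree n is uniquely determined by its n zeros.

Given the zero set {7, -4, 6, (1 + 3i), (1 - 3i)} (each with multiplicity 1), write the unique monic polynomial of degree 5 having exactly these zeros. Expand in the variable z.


The polynomial is p(z) = ∏_{α ∈ S} (z − α), where S = {7, -4, 6, (1 + 3i), (1 - 3i)}.
Expanding the product yields: p(z) = z^5 -11·z^4 + 18·z^3 + 98·z^2 -436·z + 1680.
Note conjugate pairs combine to real quadratics: (z − (1+3i))(z − (1−3i)) = z² − 2z + 10.
The resulting polynomial has degree 5 and real coefficients as required.

p(z) = z^5 -11·z^4 + 18·z^3 + 98·z^2 -436·z + 1680.


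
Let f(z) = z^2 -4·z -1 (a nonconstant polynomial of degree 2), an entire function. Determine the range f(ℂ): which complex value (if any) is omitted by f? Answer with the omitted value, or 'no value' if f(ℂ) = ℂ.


Little Picard bounds the complement of f(ℂ) to at most one point.
For every w ∈ ℂ, the equation p(z) − w = 0 is a nonconstant polynomial in z and hence has at least one root by the fundamental theorem of algebra. So p is surjective onto ℂ, omitting no value.

Omitted value: no value.


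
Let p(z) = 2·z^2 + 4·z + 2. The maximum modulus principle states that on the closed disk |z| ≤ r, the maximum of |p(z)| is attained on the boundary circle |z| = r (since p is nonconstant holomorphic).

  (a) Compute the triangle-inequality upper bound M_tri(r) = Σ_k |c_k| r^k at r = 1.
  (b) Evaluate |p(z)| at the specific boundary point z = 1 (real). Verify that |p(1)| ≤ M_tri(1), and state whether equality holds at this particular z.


Coefficients: c_0 = 2, c_1 = 4, c_2 = 2. Radius r = 1.
Part (a). Triangle bound: M_tri(r) = Σ_k |c_k| r^k
  = |2|·1^0 + |4|·1^1 + |2|·1^2
  = 2 + 4 + 2 = 8.
This bounds M(r) := max_{|z|=r} |p(z)| from above; equality holds iff all terms c_k z^k can be made to align in phase at a single z on |z|=r.
Part (b). At z = 1 (real, on the circle |z| = r):
  p(1) = (2)·1^0 + (4)·1^1 + (2)·1^2 = 8.
  |p(1)| = 8.
Since all nonzero coefficients share the same sign, |p(1)| = 8 = M_tri(1); the triangle bound is attained at z = 1, so in fact M(r) = 8.

M_tri(1) = 8; |p(1)| = 8; equality at z=1: yes.


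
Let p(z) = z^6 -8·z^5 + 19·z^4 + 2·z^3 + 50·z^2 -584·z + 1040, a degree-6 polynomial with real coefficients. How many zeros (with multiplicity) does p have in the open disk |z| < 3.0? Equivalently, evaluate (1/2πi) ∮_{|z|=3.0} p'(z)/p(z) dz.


The zeros of p are: (3 + 1i), (3 - 1i), (3 + 2i), (3 - 2i), (-2 + 2i), (-2 - 2i).
Their magnitudes are: 3.162, 3.162, 3.606, 3.606, 2.828, 2.828.
Zeros with |z| < R = 3.0: (-2 + 2i), (-2 - 2i).
Count = 2.
By the argument principle, (1/2πi) ∮_{|z|=R} p'(z)/p(z) dz equals exactly this count.

Number of zeros inside |z| < 3.0: 2.


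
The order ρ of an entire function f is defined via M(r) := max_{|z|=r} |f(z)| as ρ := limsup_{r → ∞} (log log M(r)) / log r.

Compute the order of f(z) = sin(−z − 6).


sin(w) is a linear combination of e^{iw} and e^{−iw} (or e^w, e^{−w} in the hyperbolic case), so |sin(w)| ≤ e^{|w|}. With w = −z − 6, |w| ≤ 1|z| + 6 = 1r + 6 on |z| = r, giving M(r) ≤ e^{1r + 6}, so ρ ≤ 1. On a suitable ray (z = it for sin/cos; z = t for sinh/cosh, t real → ∞), |sin(−z − 6)| grows like e^{1|t|}/2, so ρ ≥ 1. Hence ρ = 1.
Therefore ρ = 1.

Order ρ = 1.


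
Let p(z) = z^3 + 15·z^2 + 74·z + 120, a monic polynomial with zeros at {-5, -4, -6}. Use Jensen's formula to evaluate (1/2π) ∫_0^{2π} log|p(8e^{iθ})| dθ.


Zeros: -6, -5, -4; r = 8.
Inside |z| < r: -6, -5, -4. Outside (|z| ≥ r): ∅.
p(0) = 120, so log|p(0)| = log(120) = 4.7875.
Apply Jensen: I(r) = log|p(0)| + Σ_k log(r/|z_k|), summed over zeros inside |z| < r.
  log(r/|z_k|) for z_k = -5: log(8/5) = 0.4700
  log(r/|z_k|) for z_k = -4: log(8/4) = 0.6931
  log(r/|z_k|) for z_k = -6: log(8/6) = 0.2877
Sum over inside zeros: 1.4508.
I(r) = log|p(0)| + (inside sum) = 4.7875 + 1.4508 = 6.2383.
Closed form (all zeros inside, monic): I(r) = n·log(r) = 3·log(8) = 6.2383. ✓

I(r) ≈ 6.2383.


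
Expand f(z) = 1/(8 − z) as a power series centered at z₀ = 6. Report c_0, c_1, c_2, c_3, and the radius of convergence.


Let w = z − z₀, so z = z₀ + w.
Then 8 − z = 8 − (z₀ + w) = (8 − z₀) − w = 2 − w.
f(z) = 1/(2 − w) = (1/(2)) · 1/(1 − w/(2)) = Σ_{n≥0} w^n / (2)^(n+1).
So c_n = 1/(2)^(n+1):
  c_0 = 1/(2)^1 = 1/2.
  c_1 = 1/(2)^2 = 1/4.
  c_2 = 1/(2)^3 = 1/8.
  c_3 = 1/(2)^4 = 1/16.
The series is valid for |w/d| < 1, i.e. |z − z₀| < |d|.
Radius of convergence: R = |8 − z₀| = |2| = 2 (distance from z₀ to the singularity z = 8).

c_0 = 1/2, c_1 = 1/4, c_2 = 1/8, c_3 = 1/16; R = 2.


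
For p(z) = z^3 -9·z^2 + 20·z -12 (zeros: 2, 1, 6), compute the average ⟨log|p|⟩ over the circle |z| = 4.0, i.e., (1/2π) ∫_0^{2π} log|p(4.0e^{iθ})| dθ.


Zeros: 1, 2, 6; r = 4.0.
Inside |z| < r: 1, 2. Outside (|z| ≥ r): 6.
p(0) = -12, so log|p(0)| = log(12) = 2.4849.
Apply Jensen: I(r) = log|p(0)| + Σ_k log(r/|z_k|), summed over zeros inside |z| < r.
  log(r/|z_k|) for z_k = 2: log(4.0/2) = 0.6931
  log(r/|z_k|) for z_k = 1: log(4.0/1) = 1.3863
  Outside zeros (6) contribute nothing to the Jensen sum.
Sum over inside zeros: 2.0794.
I(r) = log|p(0)| + (inside sum) = 2.4849 + 2.0794 = 4.5643.
Note: since some zeros are outside |z| ≤ r, the simplified n·log(r) form does NOT apply — only the inside zeros contribute.

I(r) ≈ 4.5643.
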